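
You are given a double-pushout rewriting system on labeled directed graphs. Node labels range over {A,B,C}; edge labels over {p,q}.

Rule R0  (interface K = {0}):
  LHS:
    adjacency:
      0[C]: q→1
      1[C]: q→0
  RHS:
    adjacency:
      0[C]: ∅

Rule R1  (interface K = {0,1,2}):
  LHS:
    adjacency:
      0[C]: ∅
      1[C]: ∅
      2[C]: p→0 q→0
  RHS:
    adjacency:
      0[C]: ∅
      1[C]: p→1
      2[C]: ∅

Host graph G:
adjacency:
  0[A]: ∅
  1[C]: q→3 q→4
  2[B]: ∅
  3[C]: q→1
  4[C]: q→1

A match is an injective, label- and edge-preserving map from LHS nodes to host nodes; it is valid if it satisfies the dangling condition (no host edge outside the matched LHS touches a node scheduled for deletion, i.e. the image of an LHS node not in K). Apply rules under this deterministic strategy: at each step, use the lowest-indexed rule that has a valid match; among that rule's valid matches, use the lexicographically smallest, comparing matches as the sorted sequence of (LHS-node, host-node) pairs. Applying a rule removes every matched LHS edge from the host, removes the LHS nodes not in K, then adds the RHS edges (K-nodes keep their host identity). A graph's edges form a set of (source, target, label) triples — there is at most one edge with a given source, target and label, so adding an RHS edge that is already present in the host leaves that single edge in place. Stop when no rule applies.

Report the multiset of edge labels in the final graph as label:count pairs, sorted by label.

Answer: (no edges)

Steps:
start.  V:5 E:4  edges: 1-q->3 1-q->4 3-q->1 4-q->1
1. fire R0 via {0↦1, 1↦3}  →  V:4 E:2  edges: 1-q->4 4-q->1
2. fire R0 via {0↦1, 1↦4}  →  V:3 E:0  edges: ∅
halt: no rule applies after step 2
NF edges: []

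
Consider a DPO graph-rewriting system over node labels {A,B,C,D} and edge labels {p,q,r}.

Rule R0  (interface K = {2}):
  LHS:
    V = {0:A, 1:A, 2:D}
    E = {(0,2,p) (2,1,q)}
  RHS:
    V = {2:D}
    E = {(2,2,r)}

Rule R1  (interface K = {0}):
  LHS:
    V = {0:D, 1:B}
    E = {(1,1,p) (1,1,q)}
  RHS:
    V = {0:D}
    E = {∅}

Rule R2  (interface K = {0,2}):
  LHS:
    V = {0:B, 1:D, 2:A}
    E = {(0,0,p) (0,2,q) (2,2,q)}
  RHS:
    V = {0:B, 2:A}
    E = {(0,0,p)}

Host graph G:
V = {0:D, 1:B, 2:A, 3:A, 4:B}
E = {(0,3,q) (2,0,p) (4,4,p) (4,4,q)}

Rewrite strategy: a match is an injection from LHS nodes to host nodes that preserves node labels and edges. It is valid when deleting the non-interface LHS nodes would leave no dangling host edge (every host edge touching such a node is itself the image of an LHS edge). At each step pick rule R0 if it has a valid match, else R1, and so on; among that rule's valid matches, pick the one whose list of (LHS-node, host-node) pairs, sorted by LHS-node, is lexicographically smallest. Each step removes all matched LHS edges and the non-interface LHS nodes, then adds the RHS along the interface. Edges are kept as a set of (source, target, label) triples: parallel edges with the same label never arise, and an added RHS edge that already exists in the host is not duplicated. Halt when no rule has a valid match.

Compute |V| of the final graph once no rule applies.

[0] host  ⇒  5 nodes, 4 edges  {0-q->3 2-p->0 4-p->4 4-q->4}
[1] R0 @ {0↦2, 1↦3, 2↦0}  ⇒  3 nodes, 3 edges  {0-r->0 4-p->4 4-q->4}
[2] R1 @ {0↦0, 1↦4}  ⇒  2 nodes, 1 edges  {0-r->0}
normal form: no rule applies after step 2
NF nodes: {0:D, 1:B}

Answer: 2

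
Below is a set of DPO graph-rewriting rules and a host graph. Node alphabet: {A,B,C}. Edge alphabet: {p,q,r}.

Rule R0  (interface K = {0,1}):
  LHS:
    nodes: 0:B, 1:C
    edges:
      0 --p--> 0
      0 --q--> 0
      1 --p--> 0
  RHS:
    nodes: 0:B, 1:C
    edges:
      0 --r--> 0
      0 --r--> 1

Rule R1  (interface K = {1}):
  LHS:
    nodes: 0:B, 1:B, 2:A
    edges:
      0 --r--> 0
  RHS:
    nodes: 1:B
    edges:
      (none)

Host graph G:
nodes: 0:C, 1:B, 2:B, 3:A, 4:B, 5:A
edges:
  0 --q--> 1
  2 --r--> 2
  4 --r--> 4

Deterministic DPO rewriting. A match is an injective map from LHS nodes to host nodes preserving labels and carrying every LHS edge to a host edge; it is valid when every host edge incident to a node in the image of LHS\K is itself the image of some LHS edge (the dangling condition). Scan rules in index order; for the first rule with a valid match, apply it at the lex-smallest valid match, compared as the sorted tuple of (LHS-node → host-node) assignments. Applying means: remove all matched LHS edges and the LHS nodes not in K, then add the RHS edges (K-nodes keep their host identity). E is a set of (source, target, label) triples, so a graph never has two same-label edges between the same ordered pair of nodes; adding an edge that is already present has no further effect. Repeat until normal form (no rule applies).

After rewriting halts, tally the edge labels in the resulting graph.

[0] host  ⇒  6 nodes, 3 edges  {0-q->1 2-r->2 4-r->4}
[1] R1 @ {0↦2, 1↦1, 2↦3}  ⇒  4 nodes, 2 edges  {0-q->1 4-r->4}
[2] R1 @ {0↦4, 1↦1, 2↦5}  ⇒  2 nodes, 1 edges  {0-q->1}
normal form: no rule applies after step 2
NF edges: [(0, 1, 'q')]

Answer: q:1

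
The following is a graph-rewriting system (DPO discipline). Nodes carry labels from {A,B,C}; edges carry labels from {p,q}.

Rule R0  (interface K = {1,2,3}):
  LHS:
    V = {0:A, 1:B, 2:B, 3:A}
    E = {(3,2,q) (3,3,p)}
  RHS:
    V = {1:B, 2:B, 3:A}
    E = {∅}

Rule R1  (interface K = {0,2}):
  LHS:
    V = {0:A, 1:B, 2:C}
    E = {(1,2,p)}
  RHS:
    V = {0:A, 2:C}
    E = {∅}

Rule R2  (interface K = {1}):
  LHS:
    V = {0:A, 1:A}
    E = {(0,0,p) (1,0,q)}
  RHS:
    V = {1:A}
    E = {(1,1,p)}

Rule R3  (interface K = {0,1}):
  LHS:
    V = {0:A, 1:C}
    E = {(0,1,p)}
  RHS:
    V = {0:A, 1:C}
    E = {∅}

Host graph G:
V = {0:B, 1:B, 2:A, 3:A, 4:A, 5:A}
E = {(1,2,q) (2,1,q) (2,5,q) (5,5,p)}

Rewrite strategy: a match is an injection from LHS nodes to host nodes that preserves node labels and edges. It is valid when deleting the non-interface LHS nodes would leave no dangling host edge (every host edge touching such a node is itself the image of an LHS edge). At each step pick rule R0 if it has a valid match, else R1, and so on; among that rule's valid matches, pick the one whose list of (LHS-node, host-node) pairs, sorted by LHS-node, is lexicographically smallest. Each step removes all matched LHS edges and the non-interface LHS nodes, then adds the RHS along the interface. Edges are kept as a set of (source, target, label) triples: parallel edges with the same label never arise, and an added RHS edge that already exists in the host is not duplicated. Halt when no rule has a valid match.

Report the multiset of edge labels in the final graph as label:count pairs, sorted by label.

Answer: q:1

Steps:
start.  V:6 E:4  edges: 1-q->2 2-q->1 2-q->5 5-p->5
1. fire R2 via {0↦5, 1↦2}  →  V:5 E:3  edges: 1-q->2 2-q->1 2-p->2
2. fire R0 via {0↦3, 1↦0, 2↦1, 3↦2}  →  V:4 E:1  edges: 1-q->2
final graph: no rule applies after step 2
NF edges: [(1, 2, 'q')]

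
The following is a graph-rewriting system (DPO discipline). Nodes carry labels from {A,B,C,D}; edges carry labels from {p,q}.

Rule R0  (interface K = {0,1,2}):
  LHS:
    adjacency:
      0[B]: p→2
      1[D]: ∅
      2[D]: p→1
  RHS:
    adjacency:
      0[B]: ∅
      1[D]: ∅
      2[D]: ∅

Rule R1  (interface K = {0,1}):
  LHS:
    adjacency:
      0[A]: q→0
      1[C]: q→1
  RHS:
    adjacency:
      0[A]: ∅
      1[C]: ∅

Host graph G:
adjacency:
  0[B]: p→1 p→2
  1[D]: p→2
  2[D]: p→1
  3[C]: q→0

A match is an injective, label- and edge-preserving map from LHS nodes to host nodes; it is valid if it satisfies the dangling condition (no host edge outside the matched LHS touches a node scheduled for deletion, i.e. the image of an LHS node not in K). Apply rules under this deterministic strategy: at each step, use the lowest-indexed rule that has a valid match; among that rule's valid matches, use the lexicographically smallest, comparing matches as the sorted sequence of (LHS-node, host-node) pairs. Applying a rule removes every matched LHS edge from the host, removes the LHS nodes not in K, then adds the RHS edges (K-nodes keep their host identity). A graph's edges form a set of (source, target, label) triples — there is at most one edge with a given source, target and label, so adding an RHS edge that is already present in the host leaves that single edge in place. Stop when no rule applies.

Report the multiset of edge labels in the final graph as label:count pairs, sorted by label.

Answer: q:1

Derivation:
initial: |V|=4 |E|=5  E = 0-p->1 0-p->2 1-p->2 2-p->1 3-q->0
step 1: apply R0 at {0↦0, 1↦1, 2↦2}  → |V|=4 |E|=3  E = 0-p->1 1-p->2 3-q->0
step 2: apply R0 at {0↦0, 1↦2, 2↦1}  → |V|=4 |E|=1  E = 3-q->0
normal form: no rule applies after step 2
NF edges: [(3, 0, 'q')]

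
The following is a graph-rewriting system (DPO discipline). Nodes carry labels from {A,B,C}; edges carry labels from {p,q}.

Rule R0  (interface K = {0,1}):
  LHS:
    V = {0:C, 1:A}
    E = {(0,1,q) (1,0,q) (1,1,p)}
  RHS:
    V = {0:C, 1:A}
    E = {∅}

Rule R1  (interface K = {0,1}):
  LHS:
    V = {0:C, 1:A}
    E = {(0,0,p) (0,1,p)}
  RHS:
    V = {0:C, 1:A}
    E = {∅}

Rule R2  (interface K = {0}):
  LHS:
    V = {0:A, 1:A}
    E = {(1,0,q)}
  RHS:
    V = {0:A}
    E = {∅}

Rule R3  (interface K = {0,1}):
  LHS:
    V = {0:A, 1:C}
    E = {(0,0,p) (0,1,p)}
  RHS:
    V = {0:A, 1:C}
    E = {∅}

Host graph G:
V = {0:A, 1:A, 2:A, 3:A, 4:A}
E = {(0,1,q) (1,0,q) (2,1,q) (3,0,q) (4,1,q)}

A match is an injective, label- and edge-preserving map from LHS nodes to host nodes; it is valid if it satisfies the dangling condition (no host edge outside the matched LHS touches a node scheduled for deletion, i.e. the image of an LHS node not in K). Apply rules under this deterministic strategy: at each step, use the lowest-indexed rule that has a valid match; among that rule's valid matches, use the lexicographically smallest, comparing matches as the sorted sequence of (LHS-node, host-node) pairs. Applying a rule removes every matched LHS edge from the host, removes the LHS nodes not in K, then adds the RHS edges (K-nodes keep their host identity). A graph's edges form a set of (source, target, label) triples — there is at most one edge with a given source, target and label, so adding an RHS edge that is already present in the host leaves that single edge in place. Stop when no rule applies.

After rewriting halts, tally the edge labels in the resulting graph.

[0] host  ⇒  5 nodes, 5 edges  {0-q->1 1-q->0 2-q->1 3-q->0 4-q->1}
[1] R2 @ {0↦0, 1↦3}  ⇒  4 nodes, 4 edges  {0-q->1 1-q->0 2-q->1 4-q->1}
[2] R2 @ {0↦1, 1↦2}  ⇒  3 nodes, 3 edges  {0-q->1 1-q->0 4-q->1}
[3] R2 @ {0↦1, 1↦4}  ⇒  2 nodes, 2 edges  {0-q->1 1-q->0}
normal form: no rule applies after step 3
NF edges: [(0, 1, 'q'), (1, 0, 'q')]

Answer: q:2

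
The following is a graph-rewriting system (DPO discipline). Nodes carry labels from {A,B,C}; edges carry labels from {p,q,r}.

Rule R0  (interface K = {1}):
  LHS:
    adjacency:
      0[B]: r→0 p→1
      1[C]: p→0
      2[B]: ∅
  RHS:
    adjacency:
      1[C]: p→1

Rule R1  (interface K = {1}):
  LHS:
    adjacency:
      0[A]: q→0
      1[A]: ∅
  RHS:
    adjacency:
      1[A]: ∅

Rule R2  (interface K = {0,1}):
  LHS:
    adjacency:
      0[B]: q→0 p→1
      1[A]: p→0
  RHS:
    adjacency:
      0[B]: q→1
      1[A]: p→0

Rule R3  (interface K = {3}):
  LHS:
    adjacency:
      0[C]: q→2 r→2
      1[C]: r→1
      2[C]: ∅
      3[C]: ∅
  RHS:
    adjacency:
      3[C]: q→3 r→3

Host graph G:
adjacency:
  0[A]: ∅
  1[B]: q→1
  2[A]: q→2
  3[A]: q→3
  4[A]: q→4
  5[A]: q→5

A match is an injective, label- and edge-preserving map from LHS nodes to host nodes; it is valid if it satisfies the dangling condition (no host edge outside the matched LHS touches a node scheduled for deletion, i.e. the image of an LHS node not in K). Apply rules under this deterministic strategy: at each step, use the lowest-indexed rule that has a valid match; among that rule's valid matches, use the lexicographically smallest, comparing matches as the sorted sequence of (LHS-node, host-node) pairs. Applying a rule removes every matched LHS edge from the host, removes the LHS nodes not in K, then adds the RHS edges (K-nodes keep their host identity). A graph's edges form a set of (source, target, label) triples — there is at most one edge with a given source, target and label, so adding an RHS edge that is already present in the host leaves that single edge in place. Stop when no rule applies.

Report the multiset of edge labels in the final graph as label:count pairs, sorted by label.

Answer: q:1

Derivation:
initial: |V|=6 |E|=5  E = 1-q->1 2-q->2 3-q->3 4-q->4 5-q->5
step 1: apply R1 at {0↦2, 1↦0}  → |V|=5 |E|=4  E = 1-q->1 3-q->3 4-q->4 5-q->5
step 2: apply R1 at {0↦3, 1↦0}  → |V|=4 |E|=3  E = 1-q->1 4-q->4 5-q->5
step 3: apply R1 at {0↦4, 1↦0}  → |V|=3 |E|=2  E = 1-q->1 5-q->5
step 4: apply R1 at {0↦5, 1↦0}  → |V|=2 |E|=1  E = 1-q->1
halt: no rule applies after step 4
NF edges: [(1, 1, 'q')]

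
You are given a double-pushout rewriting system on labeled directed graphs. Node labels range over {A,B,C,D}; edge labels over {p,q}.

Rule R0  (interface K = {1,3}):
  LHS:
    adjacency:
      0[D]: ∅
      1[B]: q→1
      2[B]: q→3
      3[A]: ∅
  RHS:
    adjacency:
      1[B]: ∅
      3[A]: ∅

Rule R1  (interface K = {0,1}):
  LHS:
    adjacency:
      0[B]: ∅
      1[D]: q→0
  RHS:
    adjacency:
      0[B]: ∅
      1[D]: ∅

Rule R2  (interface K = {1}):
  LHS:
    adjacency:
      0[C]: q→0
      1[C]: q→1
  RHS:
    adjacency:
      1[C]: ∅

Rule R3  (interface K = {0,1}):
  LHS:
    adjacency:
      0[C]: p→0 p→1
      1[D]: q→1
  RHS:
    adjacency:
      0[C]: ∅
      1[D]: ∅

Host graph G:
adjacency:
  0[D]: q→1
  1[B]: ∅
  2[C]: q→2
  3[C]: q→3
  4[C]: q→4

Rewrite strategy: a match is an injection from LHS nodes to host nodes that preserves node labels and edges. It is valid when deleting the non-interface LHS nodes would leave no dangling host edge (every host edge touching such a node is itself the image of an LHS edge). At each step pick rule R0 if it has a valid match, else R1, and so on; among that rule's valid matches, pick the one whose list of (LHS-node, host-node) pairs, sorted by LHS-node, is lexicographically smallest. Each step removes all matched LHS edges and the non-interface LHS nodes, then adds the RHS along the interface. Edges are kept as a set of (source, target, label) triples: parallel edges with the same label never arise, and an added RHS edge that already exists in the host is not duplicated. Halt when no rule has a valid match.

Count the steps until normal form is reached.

start.  V:5 E:4  edges: 0-q->1 2-q->2 3-q->3 4-q->4
1. fire R1 via {0↦1, 1↦0}  →  V:5 E:3  edges: 2-q->2 3-q->3 4-q->4
2. fire R2 via {0↦2, 1↦3}  →  V:4 E:1  edges: 4-q->4
normal form: no rule applies after step 2

Answer: 2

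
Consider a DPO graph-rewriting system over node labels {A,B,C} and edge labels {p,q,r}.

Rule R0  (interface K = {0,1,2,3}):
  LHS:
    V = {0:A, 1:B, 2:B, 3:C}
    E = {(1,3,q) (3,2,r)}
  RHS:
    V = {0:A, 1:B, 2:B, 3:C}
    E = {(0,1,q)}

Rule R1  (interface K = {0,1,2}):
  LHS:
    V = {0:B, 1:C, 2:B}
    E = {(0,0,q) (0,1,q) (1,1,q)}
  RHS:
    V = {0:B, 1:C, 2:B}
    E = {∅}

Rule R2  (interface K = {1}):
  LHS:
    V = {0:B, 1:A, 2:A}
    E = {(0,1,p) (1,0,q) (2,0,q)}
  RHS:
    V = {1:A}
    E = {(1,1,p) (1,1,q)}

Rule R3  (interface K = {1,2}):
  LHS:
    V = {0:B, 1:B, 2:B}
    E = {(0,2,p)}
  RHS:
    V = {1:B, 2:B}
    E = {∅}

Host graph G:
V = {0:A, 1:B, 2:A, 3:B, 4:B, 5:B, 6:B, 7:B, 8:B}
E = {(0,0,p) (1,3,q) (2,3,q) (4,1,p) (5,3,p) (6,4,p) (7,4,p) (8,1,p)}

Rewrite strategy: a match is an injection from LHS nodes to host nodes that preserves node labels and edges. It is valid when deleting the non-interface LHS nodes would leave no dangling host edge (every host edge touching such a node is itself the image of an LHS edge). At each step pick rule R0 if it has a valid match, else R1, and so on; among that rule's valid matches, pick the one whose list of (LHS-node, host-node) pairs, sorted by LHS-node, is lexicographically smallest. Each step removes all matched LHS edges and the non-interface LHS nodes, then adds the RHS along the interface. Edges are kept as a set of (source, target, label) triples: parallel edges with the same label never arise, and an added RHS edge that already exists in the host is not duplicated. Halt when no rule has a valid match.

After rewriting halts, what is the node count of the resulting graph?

initial: |V|=9 |E|=8  E = 0-p->0 1-q->3 2-q->3 4-p->1 5-p->3 6-p->4 7-p->4 8-p->1
step 1: apply R3 at {0↦5, 1↦1, 2↦3}  → |V|=8 |E|=7  E = 0-p->0 1-q->3 2-q->3 4-p->1 6-p->4 7-p->4 8-p->1
step 2: apply R3 at {0↦6, 1↦1, 2↦4}  → |V|=7 |E|=6  E = 0-p->0 1-q->3 2-q->3 4-p->1 7-p->4 8-p->1
step 3: apply R3 at {0↦7, 1↦1, 2↦4}  → |V|=6 |E|=5  E = 0-p->0 1-q->3 2-q->3 4-p->1 8-p->1
step 4: apply R3 at {0↦4, 1↦3, 2↦1}  → |V|=5 |E|=4  E = 0-p->0 1-q->3 2-q->3 8-p->1
step 5: apply R3 at {0↦8, 1↦3, 2↦1}  → |V|=4 |E|=3  E = 0-p->0 1-q->3 2-q->3
halt: no rule applies after step 5
NF nodes: {0:A, 1:B, 2:A, 3:B}

Answer: 4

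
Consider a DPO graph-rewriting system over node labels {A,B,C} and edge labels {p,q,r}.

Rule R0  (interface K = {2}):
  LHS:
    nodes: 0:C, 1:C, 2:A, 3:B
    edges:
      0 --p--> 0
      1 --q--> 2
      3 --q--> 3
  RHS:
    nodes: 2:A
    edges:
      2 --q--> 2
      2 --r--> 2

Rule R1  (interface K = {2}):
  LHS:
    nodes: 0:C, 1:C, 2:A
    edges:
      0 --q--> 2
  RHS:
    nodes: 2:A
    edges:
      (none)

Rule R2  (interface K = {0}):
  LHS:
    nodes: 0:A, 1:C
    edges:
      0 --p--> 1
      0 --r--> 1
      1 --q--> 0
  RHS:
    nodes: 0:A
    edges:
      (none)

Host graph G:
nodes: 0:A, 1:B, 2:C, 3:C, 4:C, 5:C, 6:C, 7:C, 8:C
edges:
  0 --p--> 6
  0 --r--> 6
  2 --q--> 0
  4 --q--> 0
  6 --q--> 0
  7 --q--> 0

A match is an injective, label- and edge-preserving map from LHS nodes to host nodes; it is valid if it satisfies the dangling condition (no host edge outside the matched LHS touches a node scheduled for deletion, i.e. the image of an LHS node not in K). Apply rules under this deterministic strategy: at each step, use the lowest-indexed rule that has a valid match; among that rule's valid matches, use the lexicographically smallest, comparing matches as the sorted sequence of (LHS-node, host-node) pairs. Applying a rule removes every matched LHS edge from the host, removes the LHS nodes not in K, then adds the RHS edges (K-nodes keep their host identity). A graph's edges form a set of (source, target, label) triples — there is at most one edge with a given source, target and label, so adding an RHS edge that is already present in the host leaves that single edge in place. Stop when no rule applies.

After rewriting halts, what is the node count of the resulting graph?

[0] host  ⇒  9 nodes, 6 edges  {0-p->6 0-r->6 2-q->0 4-q->0 6-q->0 7-q->0}
[1] R1 @ {0↦2, 1↦3, 2↦0}  ⇒  7 nodes, 5 edges  {0-p->6 0-r->6 4-q->0 6-q->0 7-q->0}
[2] R1 @ {0↦4, 1↦5, 2↦0}  ⇒  5 nodes, 4 edges  {0-p->6 0-r->6 6-q->0 7-q->0}
[3] R1 @ {0↦7, 1↦8, 2↦0}  ⇒  3 nodes, 3 edges  {0-p->6 0-r->6 6-q->0}
[4] R2 @ {0↦0, 1↦6}  ⇒  2 nodes, 0 edges  {∅}
normal form: no rule applies after step 4
NF nodes: {0:A, 1:B}

Answer: 2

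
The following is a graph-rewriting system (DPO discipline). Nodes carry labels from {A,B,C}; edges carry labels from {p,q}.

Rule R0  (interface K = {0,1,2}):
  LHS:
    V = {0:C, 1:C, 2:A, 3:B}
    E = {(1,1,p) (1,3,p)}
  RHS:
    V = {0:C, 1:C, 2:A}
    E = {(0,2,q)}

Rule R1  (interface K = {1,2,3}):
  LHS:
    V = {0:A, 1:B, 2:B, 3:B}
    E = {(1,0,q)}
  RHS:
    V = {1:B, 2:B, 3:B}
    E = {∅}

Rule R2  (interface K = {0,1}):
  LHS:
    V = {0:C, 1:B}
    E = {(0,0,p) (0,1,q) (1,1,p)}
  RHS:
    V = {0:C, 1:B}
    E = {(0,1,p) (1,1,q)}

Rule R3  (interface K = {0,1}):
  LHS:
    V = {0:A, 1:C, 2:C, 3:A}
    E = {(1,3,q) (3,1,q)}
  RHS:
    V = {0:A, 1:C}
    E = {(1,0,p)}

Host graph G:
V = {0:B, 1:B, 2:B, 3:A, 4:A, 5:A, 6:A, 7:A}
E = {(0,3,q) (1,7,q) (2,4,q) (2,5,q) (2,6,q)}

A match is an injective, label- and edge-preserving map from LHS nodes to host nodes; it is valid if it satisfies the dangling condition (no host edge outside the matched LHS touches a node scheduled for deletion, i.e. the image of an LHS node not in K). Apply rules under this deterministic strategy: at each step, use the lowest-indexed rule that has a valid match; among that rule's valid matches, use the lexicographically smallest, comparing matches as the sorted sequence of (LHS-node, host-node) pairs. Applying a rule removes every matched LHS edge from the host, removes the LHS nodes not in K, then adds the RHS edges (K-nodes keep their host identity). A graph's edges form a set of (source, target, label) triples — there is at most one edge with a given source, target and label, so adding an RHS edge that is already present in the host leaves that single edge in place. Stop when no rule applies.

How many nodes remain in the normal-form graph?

Answer: 3

Derivation:
[0] host  ⇒  8 nodes, 5 edges  {0-q->3 1-q->7 2-q->4 2-q->5 2-q->6}
[1] R1 @ {0↦3, 1↦0, 2↦1, 3↦2}  ⇒  7 nodes, 4 edges  {1-q->7 2-q->4 2-q->5 2-q->6}
[2] R1 @ {0↦4, 1↦2, 2↦0, 3↦1}  ⇒  6 nodes, 3 edges  {1-q->7 2-q->5 2-q->6}
[3] R1 @ {0↦5, 1↦2, 2↦0, 3↦1}  ⇒  5 nodes, 2 edges  {1-q->7 2-q->6}
[4] R1 @ {0↦6, 1↦2, 2↦0, 3↦1}  ⇒  4 nodes, 1 edges  {1-q->7}
[5] R1 @ {0↦7, 1↦1, 2↦0, 3↦2}  ⇒  3 nodes, 0 edges  {∅}
halt: no rule applies after step 5
NF nodes: {0:B, 1:B, 2:B}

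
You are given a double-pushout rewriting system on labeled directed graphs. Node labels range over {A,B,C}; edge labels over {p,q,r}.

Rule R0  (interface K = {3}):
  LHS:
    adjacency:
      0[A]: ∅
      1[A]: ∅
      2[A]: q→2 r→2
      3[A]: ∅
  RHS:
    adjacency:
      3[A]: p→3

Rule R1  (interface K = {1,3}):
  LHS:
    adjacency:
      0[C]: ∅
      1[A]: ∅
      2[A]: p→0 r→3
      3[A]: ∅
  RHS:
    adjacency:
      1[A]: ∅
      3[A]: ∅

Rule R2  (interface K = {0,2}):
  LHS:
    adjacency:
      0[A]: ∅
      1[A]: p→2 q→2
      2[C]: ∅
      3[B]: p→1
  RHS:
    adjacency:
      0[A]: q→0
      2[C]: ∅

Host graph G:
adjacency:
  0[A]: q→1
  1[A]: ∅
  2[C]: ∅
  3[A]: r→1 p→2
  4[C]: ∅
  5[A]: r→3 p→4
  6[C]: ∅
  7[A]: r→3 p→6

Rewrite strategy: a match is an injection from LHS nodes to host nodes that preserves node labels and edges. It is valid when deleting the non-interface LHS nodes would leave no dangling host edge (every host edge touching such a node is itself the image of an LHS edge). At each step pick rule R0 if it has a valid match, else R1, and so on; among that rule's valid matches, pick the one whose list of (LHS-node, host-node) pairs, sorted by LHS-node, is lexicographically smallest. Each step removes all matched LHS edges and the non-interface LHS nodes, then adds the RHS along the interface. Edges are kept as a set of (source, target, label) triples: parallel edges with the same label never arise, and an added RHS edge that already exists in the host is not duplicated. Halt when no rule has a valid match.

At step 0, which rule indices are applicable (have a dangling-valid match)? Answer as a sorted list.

Answer: [R1]

Derivation:
R0: no valid match — LHS pattern not found
R1: 6 valid matches — {0↦4, 1↦0, 2↦5, 3↦3}, {0↦4, 1↦1, 2↦5, 3↦3}, {0↦4, 1↦7, 2↦5, 3↦3} (+3 more)
R2: no valid match — LHS pattern not found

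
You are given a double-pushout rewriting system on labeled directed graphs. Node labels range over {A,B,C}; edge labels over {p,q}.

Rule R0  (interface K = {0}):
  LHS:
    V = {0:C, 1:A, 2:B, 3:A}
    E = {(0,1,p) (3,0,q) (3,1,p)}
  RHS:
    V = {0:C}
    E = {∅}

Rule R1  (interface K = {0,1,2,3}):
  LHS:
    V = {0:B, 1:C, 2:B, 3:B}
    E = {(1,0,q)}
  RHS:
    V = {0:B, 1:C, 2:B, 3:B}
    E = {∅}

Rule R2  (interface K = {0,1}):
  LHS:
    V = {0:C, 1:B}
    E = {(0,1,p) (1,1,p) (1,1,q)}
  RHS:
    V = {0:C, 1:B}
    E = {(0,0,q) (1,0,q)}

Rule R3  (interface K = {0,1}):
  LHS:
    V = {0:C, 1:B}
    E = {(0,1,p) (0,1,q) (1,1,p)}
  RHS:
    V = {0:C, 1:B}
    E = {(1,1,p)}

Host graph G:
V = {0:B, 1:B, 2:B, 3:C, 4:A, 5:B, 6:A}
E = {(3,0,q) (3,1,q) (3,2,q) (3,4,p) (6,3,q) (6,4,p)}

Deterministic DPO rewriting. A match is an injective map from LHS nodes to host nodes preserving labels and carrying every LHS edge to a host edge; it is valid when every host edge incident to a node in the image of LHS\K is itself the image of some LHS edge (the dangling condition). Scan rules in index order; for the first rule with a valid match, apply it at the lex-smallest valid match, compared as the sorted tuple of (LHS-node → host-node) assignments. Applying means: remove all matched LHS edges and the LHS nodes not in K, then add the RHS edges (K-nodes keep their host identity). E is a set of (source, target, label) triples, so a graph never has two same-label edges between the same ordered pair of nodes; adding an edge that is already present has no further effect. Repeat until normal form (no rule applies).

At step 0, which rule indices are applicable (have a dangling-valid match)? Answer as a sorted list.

R0: 1 valid match — {0↦3, 1↦4, 2↦5, 3↦6}
R1: 18 valid matches — {0↦0, 1↦3, 2↦1, 3↦2}, {0↦0, 1↦3, 2↦1, 3↦5}, {0↦0, 1↦3, 2↦2, 3↦1} (+15 more)
R2: no valid match — LHS pattern not found
R3: no valid match — LHS pattern not found

Answer: [R0,R1]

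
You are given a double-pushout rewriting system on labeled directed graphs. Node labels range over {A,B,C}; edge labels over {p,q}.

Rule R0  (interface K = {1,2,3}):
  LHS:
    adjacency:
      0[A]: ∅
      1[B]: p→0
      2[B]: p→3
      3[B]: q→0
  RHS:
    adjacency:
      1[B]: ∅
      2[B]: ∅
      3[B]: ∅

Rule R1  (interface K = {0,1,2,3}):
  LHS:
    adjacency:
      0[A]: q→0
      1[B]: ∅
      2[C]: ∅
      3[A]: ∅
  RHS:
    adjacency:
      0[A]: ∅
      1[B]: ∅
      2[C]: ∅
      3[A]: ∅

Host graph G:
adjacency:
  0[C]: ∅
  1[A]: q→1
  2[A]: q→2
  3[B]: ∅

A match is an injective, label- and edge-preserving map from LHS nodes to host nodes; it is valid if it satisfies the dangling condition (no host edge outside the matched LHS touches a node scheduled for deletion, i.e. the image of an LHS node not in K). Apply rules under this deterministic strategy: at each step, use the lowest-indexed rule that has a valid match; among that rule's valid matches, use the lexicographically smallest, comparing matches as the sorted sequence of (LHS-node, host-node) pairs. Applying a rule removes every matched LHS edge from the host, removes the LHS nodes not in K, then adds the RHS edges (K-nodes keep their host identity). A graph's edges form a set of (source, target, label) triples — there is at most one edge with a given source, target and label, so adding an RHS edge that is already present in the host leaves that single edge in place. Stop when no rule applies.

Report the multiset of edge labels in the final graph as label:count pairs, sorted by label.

initial: |V|=4 |E|=2  E = 1-q->1 2-q->2
step 1: apply R1 at {0↦1, 1↦3, 2↦0, 3↦2}  → |V|=4 |E|=1  E = 2-q->2
step 2: apply R1 at {0↦2, 1↦3, 2↦0, 3↦1}  → |V|=4 |E|=0  E = ∅
normal form: no rule applies after step 2
NF edges: []

Answer: (no edges)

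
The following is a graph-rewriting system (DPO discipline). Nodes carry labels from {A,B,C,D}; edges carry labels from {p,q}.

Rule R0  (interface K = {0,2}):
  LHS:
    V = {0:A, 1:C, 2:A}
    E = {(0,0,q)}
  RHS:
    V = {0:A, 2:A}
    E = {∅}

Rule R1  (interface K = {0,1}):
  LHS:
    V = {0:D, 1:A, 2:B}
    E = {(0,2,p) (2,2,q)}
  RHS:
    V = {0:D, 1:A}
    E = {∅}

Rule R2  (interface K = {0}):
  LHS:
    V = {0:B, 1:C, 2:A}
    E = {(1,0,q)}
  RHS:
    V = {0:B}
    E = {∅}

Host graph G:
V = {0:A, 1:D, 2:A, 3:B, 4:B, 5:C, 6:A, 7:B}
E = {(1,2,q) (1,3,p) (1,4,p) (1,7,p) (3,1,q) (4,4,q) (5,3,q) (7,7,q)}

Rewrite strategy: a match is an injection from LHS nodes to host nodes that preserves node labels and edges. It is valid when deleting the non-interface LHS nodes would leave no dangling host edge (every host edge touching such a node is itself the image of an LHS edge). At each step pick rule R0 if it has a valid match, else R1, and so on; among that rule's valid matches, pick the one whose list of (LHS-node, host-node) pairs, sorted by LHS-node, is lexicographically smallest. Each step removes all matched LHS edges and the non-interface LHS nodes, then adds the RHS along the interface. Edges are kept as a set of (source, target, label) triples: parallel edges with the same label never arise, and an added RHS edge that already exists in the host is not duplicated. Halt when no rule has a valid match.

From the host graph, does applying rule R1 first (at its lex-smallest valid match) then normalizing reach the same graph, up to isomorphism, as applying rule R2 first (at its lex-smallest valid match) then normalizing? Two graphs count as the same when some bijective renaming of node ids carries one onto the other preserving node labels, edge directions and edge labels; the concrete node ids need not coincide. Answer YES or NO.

Answer: YES

Steps:
branch R1-first: apply at {0↦1, 1↦0, 2↦4} → |E|=6, then 2 more step(s) → NF |V|=4 |E|=3 V={1:D, 2:A, 3:B, 6:A} E=1-q->2 1-p->3 3-q->1
branch R2-first: apply at {0↦3, 1↦5, 2↦0} → |E|=7, then 2 more step(s) → NF |V|=4 |E|=3 V={1:D, 2:A, 3:B, 6:A} E=1-q->2 1-p->3 3-q->1
graphs isomorphic (equal up to label-preserving node renaming)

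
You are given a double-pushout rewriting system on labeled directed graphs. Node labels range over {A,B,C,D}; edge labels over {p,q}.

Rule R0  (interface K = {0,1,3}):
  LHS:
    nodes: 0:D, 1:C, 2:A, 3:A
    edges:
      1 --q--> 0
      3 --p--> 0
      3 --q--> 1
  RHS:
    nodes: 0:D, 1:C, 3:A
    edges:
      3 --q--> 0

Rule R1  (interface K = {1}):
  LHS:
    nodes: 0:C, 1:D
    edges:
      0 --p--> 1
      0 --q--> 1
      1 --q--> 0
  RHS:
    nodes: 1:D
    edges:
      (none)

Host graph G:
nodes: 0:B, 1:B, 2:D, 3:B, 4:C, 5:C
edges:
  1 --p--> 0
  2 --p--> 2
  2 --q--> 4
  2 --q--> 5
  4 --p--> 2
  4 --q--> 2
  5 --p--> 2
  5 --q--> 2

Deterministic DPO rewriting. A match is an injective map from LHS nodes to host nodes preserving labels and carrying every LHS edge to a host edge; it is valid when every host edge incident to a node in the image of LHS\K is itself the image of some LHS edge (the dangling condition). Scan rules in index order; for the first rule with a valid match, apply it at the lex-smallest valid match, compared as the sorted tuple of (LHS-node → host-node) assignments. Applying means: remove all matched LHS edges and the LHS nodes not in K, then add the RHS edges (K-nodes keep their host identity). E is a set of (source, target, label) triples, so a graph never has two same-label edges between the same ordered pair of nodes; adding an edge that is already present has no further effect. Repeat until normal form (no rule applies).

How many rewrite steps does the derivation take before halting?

Answer: 2

Steps:
[0] host  ⇒  6 nodes, 8 edges  {1-p->0 2-p->2 2-q->4 2-q->5 4-p->2 4-q->2 5-p->2 5-q->2}
[1] R1 @ {0↦4, 1↦2}  ⇒  5 nodes, 5 edges  {1-p->0 2-p->2 2-q->5 5-p->2 5-q->2}
[2] R1 @ {0↦5, 1↦2}  ⇒  4 nodes, 2 edges  {1-p->0 2-p->2}
normal form: no rule applies after step 2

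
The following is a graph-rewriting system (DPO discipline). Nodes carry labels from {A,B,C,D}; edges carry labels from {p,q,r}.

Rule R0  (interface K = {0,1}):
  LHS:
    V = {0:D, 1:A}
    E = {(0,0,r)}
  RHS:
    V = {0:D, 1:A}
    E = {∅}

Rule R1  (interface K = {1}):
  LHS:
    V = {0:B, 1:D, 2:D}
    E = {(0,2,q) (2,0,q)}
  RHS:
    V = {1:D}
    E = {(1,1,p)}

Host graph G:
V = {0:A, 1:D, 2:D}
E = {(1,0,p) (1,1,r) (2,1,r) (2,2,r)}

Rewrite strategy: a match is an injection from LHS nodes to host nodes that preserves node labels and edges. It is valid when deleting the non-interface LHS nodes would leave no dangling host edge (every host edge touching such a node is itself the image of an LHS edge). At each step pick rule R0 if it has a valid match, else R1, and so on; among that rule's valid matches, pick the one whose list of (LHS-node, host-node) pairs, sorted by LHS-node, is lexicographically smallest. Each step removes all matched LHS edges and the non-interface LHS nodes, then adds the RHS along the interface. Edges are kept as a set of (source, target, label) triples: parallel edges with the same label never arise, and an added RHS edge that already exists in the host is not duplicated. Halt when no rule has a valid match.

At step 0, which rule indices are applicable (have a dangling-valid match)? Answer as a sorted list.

R0: 2 valid matches — {0↦1, 1↦0}, {0↦2, 1↦0}
R1: no valid match — LHS pattern not found

Answer: [R0]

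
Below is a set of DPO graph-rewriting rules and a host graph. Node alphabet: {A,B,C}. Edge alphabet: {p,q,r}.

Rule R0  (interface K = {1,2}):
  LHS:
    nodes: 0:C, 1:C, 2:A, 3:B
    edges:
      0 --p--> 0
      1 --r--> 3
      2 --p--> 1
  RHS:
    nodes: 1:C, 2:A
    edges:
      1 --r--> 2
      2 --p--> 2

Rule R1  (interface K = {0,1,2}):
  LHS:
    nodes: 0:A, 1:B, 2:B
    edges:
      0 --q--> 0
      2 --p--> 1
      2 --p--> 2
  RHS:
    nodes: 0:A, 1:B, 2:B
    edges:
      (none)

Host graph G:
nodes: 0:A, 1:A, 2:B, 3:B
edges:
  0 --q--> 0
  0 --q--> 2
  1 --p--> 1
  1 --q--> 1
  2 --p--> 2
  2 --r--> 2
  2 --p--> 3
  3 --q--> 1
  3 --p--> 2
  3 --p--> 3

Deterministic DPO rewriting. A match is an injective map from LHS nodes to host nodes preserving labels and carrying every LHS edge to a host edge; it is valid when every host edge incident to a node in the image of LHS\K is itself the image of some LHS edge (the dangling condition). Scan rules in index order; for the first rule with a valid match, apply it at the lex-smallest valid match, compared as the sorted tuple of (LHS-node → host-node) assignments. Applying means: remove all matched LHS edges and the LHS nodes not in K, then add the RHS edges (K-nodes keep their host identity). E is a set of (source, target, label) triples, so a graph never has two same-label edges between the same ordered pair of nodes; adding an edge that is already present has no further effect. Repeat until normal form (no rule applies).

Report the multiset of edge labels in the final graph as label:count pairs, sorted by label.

[0] host  ⇒  4 nodes, 10 edges  {0-q->0 0-q->2 1-p->1 1-q->1 2-p->2 2-r->2 2-p->3 3-q->1 3-p->2 3-p->3}
[1] R1 @ {0↦0, 1↦2, 2↦3}  ⇒  4 nodes, 7 edges  {0-q->2 1-p->1 1-q->1 2-p->2 2-r->2 2-p->3 3-q->1}
[2] R1 @ {0↦1, 1↦3, 2↦2}  ⇒  4 nodes, 4 edges  {0-q->2 1-p->1 2-r->2 3-q->1}
normal form: no rule applies after step 2
NF edges: [(0, 2, 'q'), (1, 1, 'p'), (2, 2, 'r'), (3, 1, 'q')]

Answer: p:1 q:2 r:1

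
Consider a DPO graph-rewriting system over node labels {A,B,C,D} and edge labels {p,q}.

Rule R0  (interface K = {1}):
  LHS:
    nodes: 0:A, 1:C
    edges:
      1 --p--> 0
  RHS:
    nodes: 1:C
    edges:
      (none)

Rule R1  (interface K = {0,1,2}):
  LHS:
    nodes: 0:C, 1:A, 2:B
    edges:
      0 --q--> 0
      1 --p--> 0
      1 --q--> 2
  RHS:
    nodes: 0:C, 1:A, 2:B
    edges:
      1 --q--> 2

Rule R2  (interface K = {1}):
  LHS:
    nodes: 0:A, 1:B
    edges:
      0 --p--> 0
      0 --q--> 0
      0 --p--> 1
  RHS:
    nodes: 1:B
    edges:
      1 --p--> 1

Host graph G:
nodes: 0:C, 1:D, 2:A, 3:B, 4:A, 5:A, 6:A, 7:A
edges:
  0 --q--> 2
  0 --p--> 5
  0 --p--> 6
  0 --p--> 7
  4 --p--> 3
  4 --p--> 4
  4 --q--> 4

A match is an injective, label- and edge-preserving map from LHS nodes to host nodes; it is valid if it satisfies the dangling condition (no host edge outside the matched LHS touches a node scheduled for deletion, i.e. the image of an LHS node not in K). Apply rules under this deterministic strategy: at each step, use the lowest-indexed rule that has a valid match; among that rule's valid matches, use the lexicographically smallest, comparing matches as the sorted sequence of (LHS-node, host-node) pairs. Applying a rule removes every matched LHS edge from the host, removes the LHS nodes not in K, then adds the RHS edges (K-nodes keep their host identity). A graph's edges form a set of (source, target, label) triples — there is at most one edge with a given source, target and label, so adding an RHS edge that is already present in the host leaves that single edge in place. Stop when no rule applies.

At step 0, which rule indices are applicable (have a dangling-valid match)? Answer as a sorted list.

Answer: [R0,R2]

Steps:
R0: 3 valid matches — {0↦5, 1↦0}, {0↦6, 1↦0}, {0↦7, 1↦0}
R1: no valid match — LHS pattern not found
R2: 1 valid match — {0↦4, 1↦3}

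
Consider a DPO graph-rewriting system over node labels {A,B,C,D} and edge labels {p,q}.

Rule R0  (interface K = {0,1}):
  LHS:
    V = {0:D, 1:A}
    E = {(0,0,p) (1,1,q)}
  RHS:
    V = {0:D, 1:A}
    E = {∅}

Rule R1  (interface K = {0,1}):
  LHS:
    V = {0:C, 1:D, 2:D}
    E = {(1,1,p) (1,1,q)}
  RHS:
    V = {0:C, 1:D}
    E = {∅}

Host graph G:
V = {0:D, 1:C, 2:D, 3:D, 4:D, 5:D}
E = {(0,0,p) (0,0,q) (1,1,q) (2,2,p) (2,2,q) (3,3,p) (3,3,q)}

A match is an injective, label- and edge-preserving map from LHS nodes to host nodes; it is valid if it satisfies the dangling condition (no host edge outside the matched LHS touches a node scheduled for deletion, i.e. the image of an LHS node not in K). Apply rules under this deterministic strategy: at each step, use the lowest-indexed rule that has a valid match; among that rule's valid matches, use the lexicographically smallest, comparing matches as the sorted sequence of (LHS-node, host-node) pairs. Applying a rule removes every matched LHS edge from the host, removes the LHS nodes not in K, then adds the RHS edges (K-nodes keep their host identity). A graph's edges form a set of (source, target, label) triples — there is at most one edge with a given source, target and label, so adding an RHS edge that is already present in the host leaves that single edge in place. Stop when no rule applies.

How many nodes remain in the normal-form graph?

Answer: 3

Derivation:
initial: |V|=6 |E|=7  E = 0-p->0 0-q->0 1-q->1 2-p->2 2-q->2 3-p->3 3-q->3
step 1: apply R1 at {0↦1, 1↦0, 2↦4}  → |V|=5 |E|=5  E = 1-q->1 2-p->2 2-q->2 3-p->3 3-q->3
step 2: apply R1 at {0↦1, 1↦2, 2↦0}  → |V|=4 |E|=3  E = 1-q->1 3-p->3 3-q->3
step 3: apply R1 at {0↦1, 1↦3, 2↦2}  → |V|=3 |E|=1  E = 1-q->1
normal form: no rule applies after step 3
NF nodes: {1:C, 3:D, 5:D}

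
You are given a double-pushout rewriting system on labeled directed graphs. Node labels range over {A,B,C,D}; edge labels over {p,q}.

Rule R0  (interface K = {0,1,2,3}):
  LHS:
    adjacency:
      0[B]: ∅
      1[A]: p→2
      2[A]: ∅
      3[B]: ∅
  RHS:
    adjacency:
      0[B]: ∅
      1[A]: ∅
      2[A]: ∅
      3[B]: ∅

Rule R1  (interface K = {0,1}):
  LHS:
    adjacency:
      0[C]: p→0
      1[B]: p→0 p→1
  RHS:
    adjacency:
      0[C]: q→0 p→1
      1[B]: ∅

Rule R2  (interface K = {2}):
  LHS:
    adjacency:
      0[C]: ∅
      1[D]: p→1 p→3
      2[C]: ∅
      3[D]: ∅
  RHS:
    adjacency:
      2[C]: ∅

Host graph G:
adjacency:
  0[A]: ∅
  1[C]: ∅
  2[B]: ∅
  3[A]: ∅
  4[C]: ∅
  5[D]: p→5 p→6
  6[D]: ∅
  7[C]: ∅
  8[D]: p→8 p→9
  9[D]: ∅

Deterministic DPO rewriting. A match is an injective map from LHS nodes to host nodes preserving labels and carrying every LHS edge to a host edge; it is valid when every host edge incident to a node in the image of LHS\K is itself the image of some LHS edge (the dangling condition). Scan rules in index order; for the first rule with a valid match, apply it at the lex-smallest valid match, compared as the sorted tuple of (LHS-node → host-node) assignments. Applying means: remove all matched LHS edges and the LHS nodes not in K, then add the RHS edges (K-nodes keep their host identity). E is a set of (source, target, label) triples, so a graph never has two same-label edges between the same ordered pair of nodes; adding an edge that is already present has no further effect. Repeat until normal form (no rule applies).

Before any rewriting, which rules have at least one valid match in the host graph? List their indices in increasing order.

R0: no valid match — LHS pattern not found
R1: no valid match — LHS pattern not found
R2: 12 valid matches — {0↦1, 1↦5, 2↦4, 3↦6}, {0↦1, 1↦5, 2↦7, 3↦6}, {0↦1, 1↦8, 2↦4, 3↦9} (+9 more)

Answer: [R2]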